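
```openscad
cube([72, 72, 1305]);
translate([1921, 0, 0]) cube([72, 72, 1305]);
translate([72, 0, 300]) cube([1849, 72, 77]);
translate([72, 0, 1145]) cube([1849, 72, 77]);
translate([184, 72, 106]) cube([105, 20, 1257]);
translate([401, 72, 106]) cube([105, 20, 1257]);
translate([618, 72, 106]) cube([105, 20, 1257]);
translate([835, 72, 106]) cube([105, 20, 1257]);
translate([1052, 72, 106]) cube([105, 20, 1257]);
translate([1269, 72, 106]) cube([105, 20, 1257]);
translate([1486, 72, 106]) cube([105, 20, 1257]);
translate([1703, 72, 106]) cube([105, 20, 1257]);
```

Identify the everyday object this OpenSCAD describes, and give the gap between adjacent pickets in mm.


A fence section. The picket gap is 112 mm.

Two posts, two rails, 8 pickets — a fence section. Span 1849 mm holds 8 pickets of 105 mm with 9 equal gaps: ⌊(1849 − 8·105) / 9⌋ = 112 mm.


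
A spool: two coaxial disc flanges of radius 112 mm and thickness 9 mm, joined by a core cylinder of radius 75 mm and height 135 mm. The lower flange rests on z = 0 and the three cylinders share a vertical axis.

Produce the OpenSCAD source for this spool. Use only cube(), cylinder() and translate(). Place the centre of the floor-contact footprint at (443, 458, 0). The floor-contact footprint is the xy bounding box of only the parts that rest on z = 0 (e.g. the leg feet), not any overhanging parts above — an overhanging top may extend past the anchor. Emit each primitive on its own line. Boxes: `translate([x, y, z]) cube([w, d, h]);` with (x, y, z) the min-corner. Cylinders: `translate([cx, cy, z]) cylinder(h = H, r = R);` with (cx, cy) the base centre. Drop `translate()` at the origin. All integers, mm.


translate([443, 458, 0]) cylinder(h = 9, r = 112);
translate([443, 458, 9]) cylinder(h = 135, r = 75);
translate([443, 458, 144]) cylinder(h = 9, r = 112);


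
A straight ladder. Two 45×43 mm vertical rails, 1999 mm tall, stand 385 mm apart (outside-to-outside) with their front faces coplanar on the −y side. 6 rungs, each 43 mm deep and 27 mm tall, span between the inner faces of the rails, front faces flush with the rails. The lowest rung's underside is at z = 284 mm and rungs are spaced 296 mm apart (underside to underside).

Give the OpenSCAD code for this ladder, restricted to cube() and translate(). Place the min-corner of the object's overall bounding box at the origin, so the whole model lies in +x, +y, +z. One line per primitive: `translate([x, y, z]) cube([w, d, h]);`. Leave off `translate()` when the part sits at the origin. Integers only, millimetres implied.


cube([45, 43, 1999]);
translate([340, 0, 0]) cube([45, 43, 1999]);
translate([45, 0, 284]) cube([295, 43, 27]);
translate([45, 0, 580]) cube([295, 43, 27]);
translate([45, 0, 876]) cube([295, 43, 27]);
translate([45, 0, 1172]) cube([295, 43, 27]);
translate([45, 0, 1468]) cube([295, 43, 27]);
translate([45, 0, 1764]) cube([295, 43, 27]);


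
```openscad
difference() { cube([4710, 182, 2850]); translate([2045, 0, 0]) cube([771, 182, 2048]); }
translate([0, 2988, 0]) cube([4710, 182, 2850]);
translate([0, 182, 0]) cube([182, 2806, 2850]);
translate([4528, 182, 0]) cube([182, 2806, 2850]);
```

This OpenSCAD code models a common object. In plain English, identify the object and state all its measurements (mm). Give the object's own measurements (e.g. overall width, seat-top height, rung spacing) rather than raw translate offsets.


A single room: four walls, each 2850 mm tall and 182 mm thick, enclosing an outside footprint 4710×3170 mm (x × y), no floor or roof. The front and back walls (−y and +y sides) run the full x-width; the side walls fit between their inner faces. A door opening 771 mm wide and 2048 mm tall is cut through the front wall from the floor up, its −x edge 2045 mm from the wall's −x end.


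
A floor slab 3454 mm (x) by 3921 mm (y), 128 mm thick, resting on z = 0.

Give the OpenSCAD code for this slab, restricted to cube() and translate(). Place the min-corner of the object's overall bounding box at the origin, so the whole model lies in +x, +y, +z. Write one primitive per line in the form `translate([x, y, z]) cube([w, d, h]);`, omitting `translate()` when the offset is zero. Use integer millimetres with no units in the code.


cube([3454, 3921, 128]);


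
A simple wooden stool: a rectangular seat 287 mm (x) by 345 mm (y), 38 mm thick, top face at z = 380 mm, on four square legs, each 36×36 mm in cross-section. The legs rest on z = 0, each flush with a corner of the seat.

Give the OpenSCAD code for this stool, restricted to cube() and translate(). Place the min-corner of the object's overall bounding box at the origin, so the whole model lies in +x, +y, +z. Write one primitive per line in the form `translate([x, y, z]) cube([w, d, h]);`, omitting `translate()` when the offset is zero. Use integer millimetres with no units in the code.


translate([0, 0, 342]) cube([287, 345, 38]);
cube([36, 36, 342]);
translate([251, 0, 0]) cube([36, 36, 342]);
translate([0, 309, 0]) cube([36, 36, 342]);
translate([251, 309, 0]) cube([36, 36, 342]);


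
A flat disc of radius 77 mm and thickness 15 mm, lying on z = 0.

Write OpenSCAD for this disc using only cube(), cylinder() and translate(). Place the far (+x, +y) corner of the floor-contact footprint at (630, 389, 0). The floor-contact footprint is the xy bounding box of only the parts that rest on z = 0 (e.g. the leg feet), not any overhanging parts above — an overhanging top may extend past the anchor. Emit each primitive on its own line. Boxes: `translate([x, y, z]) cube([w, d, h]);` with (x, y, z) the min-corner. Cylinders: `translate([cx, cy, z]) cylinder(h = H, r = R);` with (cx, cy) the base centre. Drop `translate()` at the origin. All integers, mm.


translate([553, 312, 0]) cylinder(h = 15, r = 77);


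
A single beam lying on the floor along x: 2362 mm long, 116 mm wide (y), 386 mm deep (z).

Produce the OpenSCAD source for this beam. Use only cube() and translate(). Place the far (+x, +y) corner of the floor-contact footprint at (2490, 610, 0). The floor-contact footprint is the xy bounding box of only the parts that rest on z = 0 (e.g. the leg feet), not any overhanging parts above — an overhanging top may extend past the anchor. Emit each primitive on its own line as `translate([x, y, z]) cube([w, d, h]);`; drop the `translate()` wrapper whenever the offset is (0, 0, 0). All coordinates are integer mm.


translate([128, 494, 0]) cube([2362, 116, 386]);


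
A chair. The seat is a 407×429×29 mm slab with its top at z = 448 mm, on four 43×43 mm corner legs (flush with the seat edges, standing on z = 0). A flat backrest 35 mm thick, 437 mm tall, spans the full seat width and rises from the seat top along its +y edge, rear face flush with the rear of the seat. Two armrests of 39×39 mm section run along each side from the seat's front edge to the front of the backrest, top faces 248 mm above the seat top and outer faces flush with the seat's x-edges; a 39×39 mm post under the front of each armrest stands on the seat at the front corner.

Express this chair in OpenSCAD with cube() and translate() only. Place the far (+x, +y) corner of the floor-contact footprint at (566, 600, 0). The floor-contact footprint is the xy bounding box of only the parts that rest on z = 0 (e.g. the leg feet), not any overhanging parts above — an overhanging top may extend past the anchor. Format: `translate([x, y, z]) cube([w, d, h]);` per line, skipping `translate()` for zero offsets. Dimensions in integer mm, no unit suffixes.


// leg_h = 448 - 29 = 419
// arm post h = 248 - 39 = 209
translate([159, 171, 419]) cube([407, 429, 29]);
translate([159, 171, 0]) cube([43, 43, 419]);
translate([523, 171, 0]) cube([43, 43, 419]);
translate([159, 557, 0]) cube([43, 43, 419]);
translate([523, 557, 0]) cube([43, 43, 419]);
translate([159, 565, 448]) cube([407, 35, 437]);
translate([159, 171, 657]) cube([39, 394, 39]);
translate([527, 171, 657]) cube([39, 394, 39]);
translate([159, 171, 448]) cube([39, 39, 209]);
translate([527, 171, 448]) cube([39, 39, 209]);


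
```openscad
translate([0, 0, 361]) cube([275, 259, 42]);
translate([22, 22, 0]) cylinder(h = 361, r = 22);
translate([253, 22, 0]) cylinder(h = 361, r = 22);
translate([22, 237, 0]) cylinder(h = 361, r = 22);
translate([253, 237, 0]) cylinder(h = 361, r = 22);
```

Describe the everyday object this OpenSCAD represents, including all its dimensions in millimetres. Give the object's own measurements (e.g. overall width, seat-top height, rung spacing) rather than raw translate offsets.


A simple wooden stool: a rectangular seat 275 mm (x) by 259 mm (y), 42 mm thick, top face at z = 403 mm, on four round legs, each 44 mm in diameter. The legs rest on z = 0, each leg's axis is inset half a diameter from the nearest pair of seat edges (so the leg's bounding box is flush with the corner).


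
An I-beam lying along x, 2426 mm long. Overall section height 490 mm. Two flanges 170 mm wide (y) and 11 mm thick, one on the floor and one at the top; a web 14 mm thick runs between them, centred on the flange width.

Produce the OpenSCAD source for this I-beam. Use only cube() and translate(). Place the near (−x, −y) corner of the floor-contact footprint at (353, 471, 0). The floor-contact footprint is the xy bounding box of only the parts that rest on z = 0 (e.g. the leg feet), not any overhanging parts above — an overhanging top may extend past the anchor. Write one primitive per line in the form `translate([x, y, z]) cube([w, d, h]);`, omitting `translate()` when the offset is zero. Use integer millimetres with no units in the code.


translate([353, 471, 0]) cube([2426, 170, 11]);
translate([353, 549, 11]) cube([2426, 14, 468]);
translate([353, 471, 479]) cube([2426, 170, 11]);


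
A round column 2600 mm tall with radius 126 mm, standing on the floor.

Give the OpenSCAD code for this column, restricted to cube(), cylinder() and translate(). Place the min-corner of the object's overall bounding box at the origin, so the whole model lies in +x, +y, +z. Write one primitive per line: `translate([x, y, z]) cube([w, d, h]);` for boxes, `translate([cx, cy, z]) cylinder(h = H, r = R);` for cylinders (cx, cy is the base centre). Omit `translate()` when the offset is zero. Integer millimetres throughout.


translate([126, 126, 0]) cylinder(h = 2600, r = 126);


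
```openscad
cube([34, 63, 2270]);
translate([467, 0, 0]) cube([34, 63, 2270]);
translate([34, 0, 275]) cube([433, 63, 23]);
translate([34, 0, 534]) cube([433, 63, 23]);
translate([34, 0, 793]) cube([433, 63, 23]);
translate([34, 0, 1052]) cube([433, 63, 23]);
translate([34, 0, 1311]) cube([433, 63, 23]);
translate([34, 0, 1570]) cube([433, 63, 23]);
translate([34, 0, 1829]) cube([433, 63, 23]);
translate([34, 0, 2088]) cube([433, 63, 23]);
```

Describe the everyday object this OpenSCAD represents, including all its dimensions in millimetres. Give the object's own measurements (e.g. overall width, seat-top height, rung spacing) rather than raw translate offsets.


A straight ladder. Two 34×63 mm vertical rails, 2270 mm tall, stand 501 mm apart (outside-to-outside) with their front faces coplanar on the −y side. 8 rungs, each 63 mm deep and 23 mm tall, span between the inner faces of the rails, front faces flush with the rails. The lowest rung's underside is at z = 275 mm and rungs are spaced 259 mm apart (underside to underside).


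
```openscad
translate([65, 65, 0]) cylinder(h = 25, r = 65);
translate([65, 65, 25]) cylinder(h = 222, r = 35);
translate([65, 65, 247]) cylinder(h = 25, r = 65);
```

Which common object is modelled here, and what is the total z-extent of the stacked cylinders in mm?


A spool. The overall height is 272 mm.

Three coaxial cylinders, large–small–large — a spool. Two 25 mm flanges and a 222 mm core give 25 + 222 + 25 = 272 mm.


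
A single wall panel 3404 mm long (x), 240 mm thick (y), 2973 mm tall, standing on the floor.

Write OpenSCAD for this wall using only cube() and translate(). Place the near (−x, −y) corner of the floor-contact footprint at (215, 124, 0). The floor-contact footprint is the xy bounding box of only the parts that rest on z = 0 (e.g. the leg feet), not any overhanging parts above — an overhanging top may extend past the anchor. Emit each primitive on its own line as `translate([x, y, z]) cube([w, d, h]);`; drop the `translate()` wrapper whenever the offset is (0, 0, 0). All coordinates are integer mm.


translate([215, 124, 0]) cube([3404, 240, 2973]);


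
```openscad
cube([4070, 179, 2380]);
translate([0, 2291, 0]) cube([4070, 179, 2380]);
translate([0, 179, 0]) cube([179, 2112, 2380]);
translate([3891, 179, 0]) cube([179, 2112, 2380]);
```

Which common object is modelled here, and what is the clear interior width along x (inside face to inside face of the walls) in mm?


A house (or room) frame. The interior width is 3712 mm.

Four 2380 mm walls enclosing a rectangle with no floor or roof — a room or house frame. Outside width is 4070 mm and wall thickness is 179 mm, so the interior width is 4070 − 2 × 179 = 3712 mm.


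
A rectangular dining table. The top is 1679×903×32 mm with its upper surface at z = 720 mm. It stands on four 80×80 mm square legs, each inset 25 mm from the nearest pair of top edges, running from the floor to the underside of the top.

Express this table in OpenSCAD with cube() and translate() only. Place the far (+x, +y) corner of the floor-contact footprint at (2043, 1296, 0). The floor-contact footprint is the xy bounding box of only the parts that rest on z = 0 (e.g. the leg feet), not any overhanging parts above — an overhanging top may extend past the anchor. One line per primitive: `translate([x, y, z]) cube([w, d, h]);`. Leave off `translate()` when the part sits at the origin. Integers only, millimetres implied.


translate([389, 418, 688]) cube([1679, 903, 32]);
translate([414, 443, 0]) cube([80, 80, 688]);
translate([1963, 443, 0]) cube([80, 80, 688]);
translate([414, 1216, 0]) cube([80, 80, 688]);
translate([1963, 1216, 0]) cube([80, 80, 688]);


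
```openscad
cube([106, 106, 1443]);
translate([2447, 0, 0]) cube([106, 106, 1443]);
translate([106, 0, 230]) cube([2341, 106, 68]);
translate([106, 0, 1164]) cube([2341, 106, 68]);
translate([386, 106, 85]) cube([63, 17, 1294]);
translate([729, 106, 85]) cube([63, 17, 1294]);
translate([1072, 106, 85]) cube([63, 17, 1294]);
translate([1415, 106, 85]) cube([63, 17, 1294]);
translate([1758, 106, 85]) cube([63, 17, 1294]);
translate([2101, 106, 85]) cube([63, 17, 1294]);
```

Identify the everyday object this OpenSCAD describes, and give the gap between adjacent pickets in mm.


A fence section. The picket gap is 280 mm.

Two posts, two rails, 6 pickets — a fence section. Span 2341 mm holds 6 pickets of 63 mm with 7 equal gaps: ⌊(2341 − 6·63) / 7⌋ = 280 mm.


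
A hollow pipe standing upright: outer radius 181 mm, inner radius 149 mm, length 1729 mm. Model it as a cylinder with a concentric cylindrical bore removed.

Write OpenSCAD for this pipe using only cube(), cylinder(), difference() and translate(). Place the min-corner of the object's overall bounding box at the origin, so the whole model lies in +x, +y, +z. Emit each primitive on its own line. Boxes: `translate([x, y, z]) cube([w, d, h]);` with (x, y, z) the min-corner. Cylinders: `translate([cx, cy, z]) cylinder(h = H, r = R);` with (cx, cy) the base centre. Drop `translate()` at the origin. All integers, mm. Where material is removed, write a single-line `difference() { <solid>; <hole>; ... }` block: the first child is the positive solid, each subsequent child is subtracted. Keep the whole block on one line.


difference() { translate([181, 181, 0]) cylinder(h = 1729, r = 181); translate([181, 181, 0]) cylinder(h = 1729, r = 149); }


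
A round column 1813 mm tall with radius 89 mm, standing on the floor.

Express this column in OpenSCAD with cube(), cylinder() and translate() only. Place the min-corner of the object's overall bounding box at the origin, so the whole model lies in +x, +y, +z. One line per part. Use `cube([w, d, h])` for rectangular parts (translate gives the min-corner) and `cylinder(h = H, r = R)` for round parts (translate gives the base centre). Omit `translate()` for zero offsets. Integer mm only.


translate([89, 89, 0]) cylinder(h = 1813, r = 89);


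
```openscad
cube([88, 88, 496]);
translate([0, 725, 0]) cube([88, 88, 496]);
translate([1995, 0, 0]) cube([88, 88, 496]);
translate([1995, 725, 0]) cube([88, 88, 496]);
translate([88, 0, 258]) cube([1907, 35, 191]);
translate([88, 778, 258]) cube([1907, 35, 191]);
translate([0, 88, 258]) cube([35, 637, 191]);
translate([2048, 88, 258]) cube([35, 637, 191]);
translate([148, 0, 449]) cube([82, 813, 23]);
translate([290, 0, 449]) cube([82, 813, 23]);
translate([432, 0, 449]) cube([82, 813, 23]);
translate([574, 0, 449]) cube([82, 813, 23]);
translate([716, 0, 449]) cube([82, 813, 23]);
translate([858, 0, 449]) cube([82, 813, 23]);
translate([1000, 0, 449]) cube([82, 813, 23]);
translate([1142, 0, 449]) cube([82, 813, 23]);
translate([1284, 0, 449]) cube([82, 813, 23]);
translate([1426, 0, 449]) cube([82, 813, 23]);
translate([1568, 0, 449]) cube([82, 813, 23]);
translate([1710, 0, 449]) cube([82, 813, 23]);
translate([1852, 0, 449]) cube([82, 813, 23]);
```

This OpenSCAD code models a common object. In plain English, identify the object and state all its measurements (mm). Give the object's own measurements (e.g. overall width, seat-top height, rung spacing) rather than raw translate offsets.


A bed frame 2083 mm long (x) by 813 mm wide (y). Four 88×88 mm corner posts, 496 mm tall, at the corners of the footprint. Four rails of 35 mm thickness and 191 mm height run between adjacent posts with their undersides at z = 258 mm, their outer faces flush with the outside of the frame (the two x-running rails run between the posts' inner faces; the two y-running rails run between the posts' inner faces). 13 slats, each 82 mm wide (x) and 23 mm thick, lie across the top of the two x-running rails, running the full 813 mm width of the frame in y; along x they sit between the end posts with a 60 mm gap after the −x posts and between neighbouring slats, leaving 61 mm before the +x posts.


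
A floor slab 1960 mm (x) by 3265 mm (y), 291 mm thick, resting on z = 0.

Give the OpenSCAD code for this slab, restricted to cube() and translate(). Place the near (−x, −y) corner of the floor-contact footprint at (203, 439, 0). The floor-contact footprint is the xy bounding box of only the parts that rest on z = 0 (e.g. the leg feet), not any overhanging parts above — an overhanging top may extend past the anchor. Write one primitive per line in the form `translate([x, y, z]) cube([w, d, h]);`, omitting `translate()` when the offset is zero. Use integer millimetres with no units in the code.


translate([203, 439, 0]) cube([1960, 3265, 291]);


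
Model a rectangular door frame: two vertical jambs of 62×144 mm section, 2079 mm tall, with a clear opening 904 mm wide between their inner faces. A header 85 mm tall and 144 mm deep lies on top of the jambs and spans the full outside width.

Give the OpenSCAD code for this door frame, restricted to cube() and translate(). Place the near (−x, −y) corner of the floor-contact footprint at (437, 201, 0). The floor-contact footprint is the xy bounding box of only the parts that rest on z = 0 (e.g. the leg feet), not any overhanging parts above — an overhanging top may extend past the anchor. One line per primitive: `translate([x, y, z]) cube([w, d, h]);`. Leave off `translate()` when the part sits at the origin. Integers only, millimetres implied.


translate([437, 201, 0]) cube([62, 144, 2079]);
translate([1403, 201, 0]) cube([62, 144, 2079]);
translate([437, 201, 2079]) cube([1028, 144, 85]);


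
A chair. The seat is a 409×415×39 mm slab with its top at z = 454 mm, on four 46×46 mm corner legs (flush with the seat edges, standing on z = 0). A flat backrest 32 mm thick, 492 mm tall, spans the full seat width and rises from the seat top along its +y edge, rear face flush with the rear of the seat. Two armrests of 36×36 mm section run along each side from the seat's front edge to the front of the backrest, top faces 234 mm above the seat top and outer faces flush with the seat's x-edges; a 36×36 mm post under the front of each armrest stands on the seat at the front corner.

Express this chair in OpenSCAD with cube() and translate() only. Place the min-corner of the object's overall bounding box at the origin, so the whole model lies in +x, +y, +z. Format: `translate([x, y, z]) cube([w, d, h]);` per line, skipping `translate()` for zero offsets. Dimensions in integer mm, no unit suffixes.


translate([0, 0, 415]) cube([409, 415, 39]);
cube([46, 46, 415]);
translate([363, 0, 0]) cube([46, 46, 415]);
translate([0, 369, 0]) cube([46, 46, 415]);
translate([363, 369, 0]) cube([46, 46, 415]);
translate([0, 383, 454]) cube([409, 32, 492]);
translate([0, 0, 652]) cube([36, 383, 36]);
translate([373, 0, 652]) cube([36, 383, 36]);
translate([0, 0, 454]) cube([36, 36, 198]);
translate([373, 0, 454]) cube([36, 36, 198]);


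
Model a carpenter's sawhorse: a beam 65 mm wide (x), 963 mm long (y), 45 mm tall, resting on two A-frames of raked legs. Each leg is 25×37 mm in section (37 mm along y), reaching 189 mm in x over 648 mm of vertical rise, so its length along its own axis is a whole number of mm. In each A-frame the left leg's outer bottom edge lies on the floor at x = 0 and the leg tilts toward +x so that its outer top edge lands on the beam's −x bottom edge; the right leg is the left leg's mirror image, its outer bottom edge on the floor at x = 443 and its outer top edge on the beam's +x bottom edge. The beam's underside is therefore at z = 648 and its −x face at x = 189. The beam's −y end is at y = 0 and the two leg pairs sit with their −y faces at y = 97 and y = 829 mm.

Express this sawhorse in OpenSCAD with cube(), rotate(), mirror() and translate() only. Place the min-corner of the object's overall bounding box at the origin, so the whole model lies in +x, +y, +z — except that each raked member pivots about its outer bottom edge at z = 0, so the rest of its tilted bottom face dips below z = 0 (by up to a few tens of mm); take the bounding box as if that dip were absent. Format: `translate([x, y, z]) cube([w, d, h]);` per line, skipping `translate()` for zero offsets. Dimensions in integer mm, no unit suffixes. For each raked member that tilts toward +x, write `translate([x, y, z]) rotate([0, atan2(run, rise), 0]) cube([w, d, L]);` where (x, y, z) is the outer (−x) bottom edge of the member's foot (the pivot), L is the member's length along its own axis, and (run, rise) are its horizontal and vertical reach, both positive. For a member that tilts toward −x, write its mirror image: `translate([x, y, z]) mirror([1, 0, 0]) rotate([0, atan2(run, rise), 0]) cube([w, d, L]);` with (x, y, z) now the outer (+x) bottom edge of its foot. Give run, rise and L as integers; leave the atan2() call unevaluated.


translate([189, 0, 648]) cube([65, 963, 45]);
translate([0, 97, 0]) rotate([0, atan2(189, 648), 0]) cube([25, 37, 675]);
translate([443, 97, 0]) mirror([1, 0, 0]) rotate([0, atan2(189, 648), 0]) cube([25, 37, 675]);
translate([0, 829, 0]) rotate([0, atan2(189, 648), 0]) cube([25, 37, 675]);
translate([443, 829, 0]) mirror([1, 0, 0]) rotate([0, atan2(189, 648), 0]) cube([25, 37, 675]);


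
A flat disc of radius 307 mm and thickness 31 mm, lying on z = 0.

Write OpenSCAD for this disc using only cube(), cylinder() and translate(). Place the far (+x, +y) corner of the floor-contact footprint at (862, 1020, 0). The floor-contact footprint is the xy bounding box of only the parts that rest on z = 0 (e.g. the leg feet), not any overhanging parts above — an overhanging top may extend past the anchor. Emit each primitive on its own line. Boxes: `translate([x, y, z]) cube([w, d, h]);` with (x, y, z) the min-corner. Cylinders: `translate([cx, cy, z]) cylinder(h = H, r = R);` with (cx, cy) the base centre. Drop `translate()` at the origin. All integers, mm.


translate([555, 713, 0]) cylinder(h = 31, r = 307);


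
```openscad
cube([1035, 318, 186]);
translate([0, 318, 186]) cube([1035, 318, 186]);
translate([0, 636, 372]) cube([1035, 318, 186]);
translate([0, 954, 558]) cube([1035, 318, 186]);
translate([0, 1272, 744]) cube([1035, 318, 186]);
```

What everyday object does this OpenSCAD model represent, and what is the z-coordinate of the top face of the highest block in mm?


A staircase. The total rise is 930 mm.

5 identical blocks, each offset up and back from the previous — a staircase. Each step is 186 mm tall and there are 5 of them, so the total rise is 5 × 186 = 930 mm.


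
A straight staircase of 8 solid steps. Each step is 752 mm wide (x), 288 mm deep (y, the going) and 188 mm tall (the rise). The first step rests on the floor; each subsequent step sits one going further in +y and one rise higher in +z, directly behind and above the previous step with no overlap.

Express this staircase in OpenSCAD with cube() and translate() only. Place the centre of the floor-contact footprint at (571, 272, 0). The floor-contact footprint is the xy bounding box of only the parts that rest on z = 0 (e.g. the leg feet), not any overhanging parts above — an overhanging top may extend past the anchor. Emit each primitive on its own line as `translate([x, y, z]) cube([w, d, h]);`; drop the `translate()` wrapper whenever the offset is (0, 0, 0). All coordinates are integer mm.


translate([195, 128, 0]) cube([752, 288, 188]);
translate([195, 416, 188]) cube([752, 288, 188]);
translate([195, 704, 376]) cube([752, 288, 188]);
translate([195, 992, 564]) cube([752, 288, 188]);
translate([195, 1280, 752]) cube([752, 288, 188]);
translate([195, 1568, 940]) cube([752, 288, 188]);
translate([195, 1856, 1128]) cube([752, 288, 188]);
translate([195, 2144, 1316]) cube([752, 288, 188]);


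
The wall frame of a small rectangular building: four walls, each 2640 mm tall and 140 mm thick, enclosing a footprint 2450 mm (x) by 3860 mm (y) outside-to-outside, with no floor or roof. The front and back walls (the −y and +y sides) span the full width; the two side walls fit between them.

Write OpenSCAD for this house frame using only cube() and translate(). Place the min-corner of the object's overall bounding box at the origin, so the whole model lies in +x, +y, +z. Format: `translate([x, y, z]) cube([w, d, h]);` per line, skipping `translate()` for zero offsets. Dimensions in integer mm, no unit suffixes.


cube([2450, 140, 2640]);
translate([0, 3720, 0]) cube([2450, 140, 2640]);
translate([0, 140, 0]) cube([140, 3580, 2640]);
translate([2310, 140, 0]) cube([140, 3580, 2640]);


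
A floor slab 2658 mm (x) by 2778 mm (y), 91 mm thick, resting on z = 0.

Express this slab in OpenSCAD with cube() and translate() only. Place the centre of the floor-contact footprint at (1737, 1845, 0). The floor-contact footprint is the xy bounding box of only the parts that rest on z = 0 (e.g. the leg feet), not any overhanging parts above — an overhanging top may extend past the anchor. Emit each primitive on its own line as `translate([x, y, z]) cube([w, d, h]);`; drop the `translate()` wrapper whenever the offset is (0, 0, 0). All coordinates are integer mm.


translate([408, 456, 0]) cube([2658, 2778, 91]);


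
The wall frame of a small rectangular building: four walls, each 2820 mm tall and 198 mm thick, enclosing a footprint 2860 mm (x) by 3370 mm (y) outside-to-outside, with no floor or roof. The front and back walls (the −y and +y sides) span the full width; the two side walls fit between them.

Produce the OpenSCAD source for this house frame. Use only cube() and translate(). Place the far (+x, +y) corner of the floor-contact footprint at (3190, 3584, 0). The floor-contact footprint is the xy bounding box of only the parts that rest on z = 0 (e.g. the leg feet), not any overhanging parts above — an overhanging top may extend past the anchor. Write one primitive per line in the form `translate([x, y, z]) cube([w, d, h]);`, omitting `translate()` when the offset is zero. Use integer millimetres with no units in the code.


translate([330, 214, 0]) cube([2860, 198, 2820]);
translate([330, 3386, 0]) cube([2860, 198, 2820]);
translate([330, 412, 0]) cube([198, 2974, 2820]);
translate([2992, 412, 0]) cube([198, 2974, 2820]);


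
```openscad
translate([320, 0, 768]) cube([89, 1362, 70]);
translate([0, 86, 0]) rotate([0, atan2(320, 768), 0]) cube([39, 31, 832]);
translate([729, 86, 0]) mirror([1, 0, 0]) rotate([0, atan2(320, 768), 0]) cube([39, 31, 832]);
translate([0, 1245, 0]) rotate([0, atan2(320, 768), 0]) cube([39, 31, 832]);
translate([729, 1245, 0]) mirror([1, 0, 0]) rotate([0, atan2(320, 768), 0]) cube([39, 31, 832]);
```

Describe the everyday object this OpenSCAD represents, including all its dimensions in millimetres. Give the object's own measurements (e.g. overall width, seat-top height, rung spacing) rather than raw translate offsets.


A sawhorse. A 89×1362×70 mm beam (x, y, z) sits on two A-frame leg pairs. Each pair is two raked legs of 39×31 mm section (31 mm along y) splaying symmetrically in x. Each leg rises 768 mm vertically over 320 mm of horizontal reach and is 832 mm long along its own axis. Every leg's outer bottom edge rests on the floor and its outer top edge meets a bottom edge of the beam — the left legs (tilting toward +x) meet the beam's −x bottom edge, the right legs (their mirror images, tilting toward −x) meet its +x bottom edge — so the leg tops tuck under the beam, the beam's underside is 768 mm above the floor, and the feet are 729 mm apart outside-to-outside with the beam centred between them. The two leg pairs are set in 86 mm from either end of the beam.


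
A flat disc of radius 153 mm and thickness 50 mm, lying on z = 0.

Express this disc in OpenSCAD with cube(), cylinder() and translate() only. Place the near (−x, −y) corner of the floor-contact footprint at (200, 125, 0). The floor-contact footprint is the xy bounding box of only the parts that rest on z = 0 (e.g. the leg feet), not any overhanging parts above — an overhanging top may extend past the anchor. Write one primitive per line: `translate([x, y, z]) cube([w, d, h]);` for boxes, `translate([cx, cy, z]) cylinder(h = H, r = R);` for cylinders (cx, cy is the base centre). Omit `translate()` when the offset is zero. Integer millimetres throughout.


translate([353, 278, 0]) cylinder(h = 50, r = 153);


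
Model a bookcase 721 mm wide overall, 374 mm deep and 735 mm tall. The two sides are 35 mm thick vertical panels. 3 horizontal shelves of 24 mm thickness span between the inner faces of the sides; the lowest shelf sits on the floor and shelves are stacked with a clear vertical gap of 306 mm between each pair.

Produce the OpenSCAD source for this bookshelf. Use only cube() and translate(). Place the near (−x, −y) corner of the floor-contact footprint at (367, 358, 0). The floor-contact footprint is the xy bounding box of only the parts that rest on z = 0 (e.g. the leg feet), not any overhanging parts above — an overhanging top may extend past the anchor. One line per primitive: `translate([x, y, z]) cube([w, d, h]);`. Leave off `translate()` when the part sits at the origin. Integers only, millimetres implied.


translate([367, 358, 0]) cube([35, 374, 735]);
translate([1053, 358, 0]) cube([35, 374, 735]);
translate([402, 358, 0]) cube([651, 374, 24]);
translate([402, 358, 330]) cube([651, 374, 24]);
translate([402, 358, 660]) cube([651, 374, 24]);


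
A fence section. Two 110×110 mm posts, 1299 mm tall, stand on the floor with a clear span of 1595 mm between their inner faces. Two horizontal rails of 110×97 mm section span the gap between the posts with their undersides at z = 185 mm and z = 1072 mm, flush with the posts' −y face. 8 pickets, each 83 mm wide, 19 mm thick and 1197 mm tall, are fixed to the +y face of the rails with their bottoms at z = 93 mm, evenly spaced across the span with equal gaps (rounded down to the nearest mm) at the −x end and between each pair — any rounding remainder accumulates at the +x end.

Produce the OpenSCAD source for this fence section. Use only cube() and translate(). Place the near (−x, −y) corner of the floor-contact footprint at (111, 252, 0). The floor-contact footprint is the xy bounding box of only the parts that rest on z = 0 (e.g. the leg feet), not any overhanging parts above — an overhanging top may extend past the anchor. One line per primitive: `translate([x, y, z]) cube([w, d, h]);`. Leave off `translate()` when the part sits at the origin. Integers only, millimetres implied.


translate([111, 252, 0]) cube([110, 110, 1299]);
translate([1816, 252, 0]) cube([110, 110, 1299]);
translate([221, 252, 185]) cube([1595, 110, 97]);
translate([221, 252, 1072]) cube([1595, 110, 97]);
translate([324, 362, 93]) cube([83, 19, 1197]);
translate([510, 362, 93]) cube([83, 19, 1197]);
translate([696, 362, 93]) cube([83, 19, 1197]);
translate([882, 362, 93]) cube([83, 19, 1197]);
translate([1068, 362, 93]) cube([83, 19, 1197]);
translate([1254, 362, 93]) cube([83, 19, 1197]);
translate([1440, 362, 93]) cube([83, 19, 1197]);
translate([1626, 362, 93]) cube([83, 19, 1197]);


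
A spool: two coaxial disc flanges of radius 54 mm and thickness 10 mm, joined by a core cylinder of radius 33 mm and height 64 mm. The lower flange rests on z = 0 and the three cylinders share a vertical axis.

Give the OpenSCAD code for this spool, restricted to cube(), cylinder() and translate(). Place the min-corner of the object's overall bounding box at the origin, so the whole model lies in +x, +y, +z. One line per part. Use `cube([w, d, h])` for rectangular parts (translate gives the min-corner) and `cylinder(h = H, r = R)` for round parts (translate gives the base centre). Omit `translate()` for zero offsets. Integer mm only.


translate([54, 54, 0]) cylinder(h = 10, r = 54);
translate([54, 54, 10]) cylinder(h = 64, r = 33);
translate([54, 54, 74]) cylinder(h = 10, r = 54);


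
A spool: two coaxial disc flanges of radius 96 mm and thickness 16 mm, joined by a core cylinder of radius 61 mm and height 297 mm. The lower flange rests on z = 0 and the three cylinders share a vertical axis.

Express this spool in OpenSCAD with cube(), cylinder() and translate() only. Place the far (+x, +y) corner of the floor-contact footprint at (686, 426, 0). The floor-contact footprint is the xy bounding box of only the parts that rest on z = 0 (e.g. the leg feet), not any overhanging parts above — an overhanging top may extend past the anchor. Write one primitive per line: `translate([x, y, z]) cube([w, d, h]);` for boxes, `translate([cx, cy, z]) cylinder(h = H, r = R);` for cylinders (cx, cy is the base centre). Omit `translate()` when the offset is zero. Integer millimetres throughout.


translate([590, 330, 0]) cylinder(h = 16, r = 96);
translate([590, 330, 16]) cylinder(h = 297, r = 61);
translate([590, 330, 313]) cylinder(h = 16, r = 96);


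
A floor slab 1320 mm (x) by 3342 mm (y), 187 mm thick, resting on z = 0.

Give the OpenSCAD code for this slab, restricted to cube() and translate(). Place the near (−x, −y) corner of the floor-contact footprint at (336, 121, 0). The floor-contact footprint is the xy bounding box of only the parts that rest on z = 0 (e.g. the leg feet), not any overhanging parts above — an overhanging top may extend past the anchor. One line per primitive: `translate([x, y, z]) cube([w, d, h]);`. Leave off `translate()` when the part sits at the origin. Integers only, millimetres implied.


translate([336, 121, 0]) cube([1320, 3342, 187]);


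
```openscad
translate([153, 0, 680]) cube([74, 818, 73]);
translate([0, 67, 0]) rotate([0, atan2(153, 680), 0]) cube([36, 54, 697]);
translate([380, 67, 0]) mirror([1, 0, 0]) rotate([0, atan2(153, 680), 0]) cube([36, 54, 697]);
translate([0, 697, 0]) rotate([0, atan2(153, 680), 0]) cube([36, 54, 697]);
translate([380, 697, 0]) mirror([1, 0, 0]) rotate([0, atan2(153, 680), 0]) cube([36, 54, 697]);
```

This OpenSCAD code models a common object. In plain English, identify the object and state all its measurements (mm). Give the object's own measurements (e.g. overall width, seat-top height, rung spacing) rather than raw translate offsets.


A sawhorse. A 74×818×73 mm beam (x, y, z) sits on two A-frame leg pairs. Each pair is two raked legs of 36×54 mm section (54 mm along y) splaying symmetrically in x. Each leg rises 680 mm vertically over 153 mm of horizontal reach and is 697 mm long along its own axis. Every leg's outer bottom edge rests on the floor and its outer top edge meets a bottom edge of the beam — the left legs (tilting toward +x) meet the beam's −x bottom edge, the right legs (their mirror images, tilting toward −x) meet its +x bottom edge — so the leg tops tuck under the beam, the beam's underside is 680 mm above the floor, and the feet are 380 mm apart outside-to-outside with the beam centred between them. The two leg pairs are set in 67 mm from either end of the beam.


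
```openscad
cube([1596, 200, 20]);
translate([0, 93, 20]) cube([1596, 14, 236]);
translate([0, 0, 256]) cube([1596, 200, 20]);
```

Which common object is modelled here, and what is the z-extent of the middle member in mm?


An I-beam. The web height is 236 mm.

Two wide flanges with a thin centred web — an I-beam. Overall 276 mm minus two 20 mm flanges gives a web of 276 − 2·20 = 236 mm.


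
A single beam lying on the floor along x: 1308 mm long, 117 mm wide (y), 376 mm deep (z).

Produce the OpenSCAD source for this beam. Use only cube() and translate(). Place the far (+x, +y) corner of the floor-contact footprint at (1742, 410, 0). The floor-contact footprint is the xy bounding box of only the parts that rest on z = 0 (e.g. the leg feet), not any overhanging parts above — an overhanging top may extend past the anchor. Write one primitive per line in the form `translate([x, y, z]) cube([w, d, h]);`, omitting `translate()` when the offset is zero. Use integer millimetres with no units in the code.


translate([434, 293, 0]) cube([1308, 117, 376]);


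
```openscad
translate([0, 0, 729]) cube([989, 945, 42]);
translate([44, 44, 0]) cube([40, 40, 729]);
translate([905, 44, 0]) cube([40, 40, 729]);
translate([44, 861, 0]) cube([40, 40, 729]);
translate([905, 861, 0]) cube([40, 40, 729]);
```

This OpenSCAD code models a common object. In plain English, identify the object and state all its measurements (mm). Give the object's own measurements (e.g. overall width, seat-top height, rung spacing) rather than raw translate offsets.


A rectangular dining table. The top is 989×945×42 mm with its upper surface at z = 771 mm. It stands on four 40×40 mm square legs, each inset 44 mm from the nearest pair of top edges, running from the floor to the underside of the top.


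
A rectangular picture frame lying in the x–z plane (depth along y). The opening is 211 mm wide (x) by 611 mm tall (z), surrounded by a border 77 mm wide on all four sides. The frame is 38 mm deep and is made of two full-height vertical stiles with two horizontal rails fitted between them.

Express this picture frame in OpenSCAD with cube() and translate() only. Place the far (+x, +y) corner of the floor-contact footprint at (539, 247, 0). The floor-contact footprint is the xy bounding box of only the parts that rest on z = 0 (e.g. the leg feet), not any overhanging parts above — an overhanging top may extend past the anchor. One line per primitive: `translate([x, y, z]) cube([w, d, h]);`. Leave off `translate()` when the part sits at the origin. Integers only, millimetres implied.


translate([174, 209, 0]) cube([77, 38, 765]);
translate([462, 209, 0]) cube([77, 38, 765]);
translate([251, 209, 0]) cube([211, 38, 77]);
translate([251, 209, 688]) cube([211, 38, 77]);


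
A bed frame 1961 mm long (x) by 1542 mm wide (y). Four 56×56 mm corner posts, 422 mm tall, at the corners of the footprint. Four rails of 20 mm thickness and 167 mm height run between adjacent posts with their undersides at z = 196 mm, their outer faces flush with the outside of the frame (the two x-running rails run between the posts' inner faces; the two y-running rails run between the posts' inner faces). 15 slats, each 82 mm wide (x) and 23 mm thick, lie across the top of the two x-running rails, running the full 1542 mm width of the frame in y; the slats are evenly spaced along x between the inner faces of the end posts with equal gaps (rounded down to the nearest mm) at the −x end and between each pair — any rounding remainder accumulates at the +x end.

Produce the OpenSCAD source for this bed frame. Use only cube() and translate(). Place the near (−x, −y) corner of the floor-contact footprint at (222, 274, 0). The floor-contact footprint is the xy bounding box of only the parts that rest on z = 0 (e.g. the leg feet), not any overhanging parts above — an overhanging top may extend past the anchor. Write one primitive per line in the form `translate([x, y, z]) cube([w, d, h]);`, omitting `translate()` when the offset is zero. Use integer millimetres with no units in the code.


// slat z = rail_z + rail_h = 196 + 167 = 363
// slat gap = ⌊(1849 − 15·82) / 16⌋ = 38
translate([222, 274, 0]) cube([56, 56, 422]);
translate([222, 1760, 0]) cube([56, 56, 422]);
translate([2127, 274, 0]) cube([56, 56, 422]);
translate([2127, 1760, 0]) cube([56, 56, 422]);
translate([278, 274, 196]) cube([1849, 20, 167]);
translate([278, 1796, 196]) cube([1849, 20, 167]);
translate([222, 330, 196]) cube([20, 1430, 167]);
translate([2163, 330, 196]) cube([20, 1430, 167]);
translate([316, 274, 363]) cube([82, 1542, 23]);
translate([436, 274, 363]) cube([82, 1542, 23]);
translate([556, 274, 363]) cube([82, 1542, 23]);
translate([676, 274, 363]) cube([82, 1542, 23]);
translate([796, 274, 363]) cube([82, 1542, 23]);
translate([916, 274, 363]) cube([82, 1542, 23]);
translate([1036, 274, 363]) cube([82, 1542, 23]);
translate([1156, 274, 363]) cube([82, 1542, 23]);
translate([1276, 274, 363]) cube([82, 1542, 23]);
translate([1396, 274, 363]) cube([82, 1542, 23]);
translate([1516, 274, 363]) cube([82, 1542, 23]);
translate([1636, 274, 363]) cube([82, 1542, 23]);
translate([1756, 274, 363]) cube([82, 1542, 23]);
translate([1876, 274, 363]) cube([82, 1542, 23]);
translate([1996, 274, 363]) cube([82, 1542, 23]);
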